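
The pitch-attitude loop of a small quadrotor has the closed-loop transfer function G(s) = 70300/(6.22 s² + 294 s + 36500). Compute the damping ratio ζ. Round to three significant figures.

ζ ≈ 0.309

Dividing through by 6.22: denominator becomes s² + 47.27 s + 5868.
So ω_n = √5868 = 76.6 rad/s and ζ = 47.27/(2·76.6) = 0.309.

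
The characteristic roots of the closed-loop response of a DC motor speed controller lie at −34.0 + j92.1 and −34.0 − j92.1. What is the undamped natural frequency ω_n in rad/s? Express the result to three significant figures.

ω_n ≈ 98.2 rad/s

With σ = 34.0, ω_d = 92.1: ω_n = √(σ²+ω_d²) = 98.2 rad/s, ζ = σ/ω_n = 0.346.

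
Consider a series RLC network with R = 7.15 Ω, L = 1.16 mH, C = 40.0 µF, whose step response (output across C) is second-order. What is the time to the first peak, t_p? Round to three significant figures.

t_p ≈ 0.000905 s

For a series RLC circuit (capacitor voltage as output), ω_n = 1/√(LC) = 1/√(1.16 mH · 40.0 µF) = 4640 rad/s.
ζ = (R/2)·√(C/L) = (7.15/2)·√(40.0 µF/1.16 mH) = 0.664.
The damped frequency ω_d = ω_n√(1−ζ²) = 3470 rad/s. t_p = π/ω_d = 0.000905 s.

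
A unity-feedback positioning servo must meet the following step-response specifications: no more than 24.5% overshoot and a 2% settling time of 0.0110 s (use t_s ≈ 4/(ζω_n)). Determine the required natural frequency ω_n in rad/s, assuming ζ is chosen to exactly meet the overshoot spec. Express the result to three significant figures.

ω_n ≈ 890 rad/s

Inverting the overshoot relation: ζ = |ln 0.245|/√(π² + ln²0.245) = 0.409.
Then ω_n = 4/(ζ t_s) = 4/(0.409 × 0.0110) = 890 rad/s.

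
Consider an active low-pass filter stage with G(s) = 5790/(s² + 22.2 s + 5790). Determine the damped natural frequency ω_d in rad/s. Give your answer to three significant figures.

ω_d ≈ 75.3 rad/s

Matching coefficients with s² + 2ζω_n s + ω_n² gives ω_n² = 5790 ⇒ ω_n = 76.1 rad/s, and ζ = 22.2/(2ω_n) = 0.146.
The damped frequency ω_d = ω_n√(1−ζ²) = 75.3 rad/s.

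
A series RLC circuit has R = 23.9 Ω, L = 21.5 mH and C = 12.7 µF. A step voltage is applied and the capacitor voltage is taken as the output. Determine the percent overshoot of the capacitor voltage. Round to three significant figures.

For a series RLC circuit (capacitor voltage as output), ω_n = 1/√(LC) = 1/√(21.5 mH · 12.7 µF) = 1910 rad/s.
ζ = (R/2)·√(C/L) = (23.9/2)·√(12.7 µF/21.5 mH) = 0.290.
%OS = 100·exp(−πζ/√(1−ζ²)) = 38.5%.

%OS ≈ 38.5%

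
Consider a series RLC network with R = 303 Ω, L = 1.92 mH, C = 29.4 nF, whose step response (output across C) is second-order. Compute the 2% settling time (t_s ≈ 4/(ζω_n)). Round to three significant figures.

t_s ≈ 0.0000507 s

For a series RLC circuit (capacitor voltage as output), ω_n = 1/√(LC) = 1/√(1.92 mH · 29.4 nF) = 133000 rad/s.
ζ = (R/2)·√(C/L) = (303/2)·√(29.4 nF/1.92 mH) = 0.593.
t_s ≈ 4/(ζω_n) = 0.0000507 s.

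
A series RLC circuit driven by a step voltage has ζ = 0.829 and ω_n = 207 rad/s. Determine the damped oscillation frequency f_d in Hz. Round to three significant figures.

f_d ≈ 18.4 Hz

ω_d = ω_n√(1−ζ²) = 207·√0.313 = 116 rad/s.
f_d = ω_d/(2π) = 18.4 Hz.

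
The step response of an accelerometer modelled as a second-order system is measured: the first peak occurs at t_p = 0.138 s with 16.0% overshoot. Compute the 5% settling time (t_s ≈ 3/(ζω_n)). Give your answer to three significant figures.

t_s ≈ 0.226 s

The overshoot fixes ζ = −ln(OS)/√(π²+ln²(OS)) = 0.504.
t_p = π/ω_d ⇒ ω_d = 22.8 rad/s; then ω_n = ω_d/√(1−ζ²) = 26.4 rad/s.
t_s ≈ 3/(ζω_n) = 3/(0.504·26.4) = 0.226 s.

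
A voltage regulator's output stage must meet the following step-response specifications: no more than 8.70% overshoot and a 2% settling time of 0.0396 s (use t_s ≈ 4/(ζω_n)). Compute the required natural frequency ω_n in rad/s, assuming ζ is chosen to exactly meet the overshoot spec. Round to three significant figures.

ω_n ≈ 165 rad/s

From %OS = 100·exp(−πζ/√(1−ζ²)), invert to get ζ = −ln(OS)/√(π² + ln²(OS)) with OS = 0.0870.
−ln 0.0870 = 2.442, so ζ = 2.442/√(π² + 5.963) = 0.614.
From t_s ≈ 4/(ζω_n): ω_n = 4/(ζ·t_s) = 4/(0.614·0.0396) = 165 rad/s.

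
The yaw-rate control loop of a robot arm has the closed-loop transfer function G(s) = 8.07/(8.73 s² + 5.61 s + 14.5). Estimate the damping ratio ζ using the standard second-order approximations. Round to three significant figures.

Dividing through by 8.73: denominator becomes s² + 0.6426 s + 1.661.
So ω_n = √1.661 = 1.29 rad/s and ζ = 0.6426/(2·1.29) = 0.249.

ζ ≈ 0.249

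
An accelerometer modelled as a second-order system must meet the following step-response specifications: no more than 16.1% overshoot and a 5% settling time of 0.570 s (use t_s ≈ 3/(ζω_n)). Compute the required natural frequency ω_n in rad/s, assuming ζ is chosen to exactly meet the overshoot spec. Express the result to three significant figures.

Inverting the overshoot relation: ζ = |ln 0.161|/√(π² + ln²0.161) = 0.503.
Then ω_n = 3/(ζ t_s) = 3/(0.503 × 0.570) = 10.5 rad/s.

ω_n ≈ 10.5 rad/s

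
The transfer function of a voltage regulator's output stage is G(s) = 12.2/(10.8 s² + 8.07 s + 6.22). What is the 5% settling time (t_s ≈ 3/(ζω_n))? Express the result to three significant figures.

t_s ≈ 8.03 s

Dividing through by 10.8: denominator becomes s² + 0.7472 s + 0.5759.
So ω_n = √0.5759 = 0.759 rad/s and ζ = 0.7472/(2·0.759) = 0.492.
t_s ≈ 3/(ζω_n) = 8.03 s.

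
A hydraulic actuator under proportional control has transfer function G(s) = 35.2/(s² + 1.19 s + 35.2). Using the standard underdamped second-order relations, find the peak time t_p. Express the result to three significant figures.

t_p ≈ 0.532 s

ω_n = √35.2 = 5.93 rad/s; ζ = 1.19/(2·5.93) = 0.100.
ω_d = 5.93·√(1 − 0.100²) = 5.90 rad/s. Then t_p = π/ω_d = 0.532 s.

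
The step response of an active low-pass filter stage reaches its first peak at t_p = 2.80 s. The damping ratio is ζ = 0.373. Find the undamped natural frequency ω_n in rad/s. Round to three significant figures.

ω_n ≈ 1.21 rad/s

Peak time t_p = π/ω_d, so ω_d = π/t_p = π/2.80 = 1.12 rad/s.
ω_n = ω_d/√(1−ζ²) = 1.12/√0.861 = 1.21 rad/s.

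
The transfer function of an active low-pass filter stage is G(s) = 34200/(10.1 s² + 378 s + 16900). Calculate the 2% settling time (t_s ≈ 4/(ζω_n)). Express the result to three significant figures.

Dividing through by 10.1: denominator becomes s² + 37.43 s + 1673.
So ω_n = √1673 = 40.9 rad/s and ζ = 37.43/(2·40.9) = 0.457.
t_s ≈ 4/(ζω_n) = 0.214 s.

t_s ≈ 0.214 s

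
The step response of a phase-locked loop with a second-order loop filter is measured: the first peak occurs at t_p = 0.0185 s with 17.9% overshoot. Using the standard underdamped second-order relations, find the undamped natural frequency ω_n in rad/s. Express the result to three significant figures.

ω_n ≈ 194 rad/s

ζ from %OS: ζ = |ln 0.179|/√(π²+ln²0.179) = 0.480.
t_p = π/ω_d ⇒ ω_d = 170 rad/s; then ω_n = ω_d/√(1−ζ²) = 194 rad/s.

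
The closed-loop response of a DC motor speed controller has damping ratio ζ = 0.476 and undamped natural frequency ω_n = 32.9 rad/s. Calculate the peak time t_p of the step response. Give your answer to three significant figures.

The damped frequency is ω_d = ω_n√(1−ζ²) = 32.9·√(1−0.227) = 28.9 rad/s.
Peak time t_p = π/ω_d = π/28.9 = 0.109 s.

t_p ≈ 0.109 s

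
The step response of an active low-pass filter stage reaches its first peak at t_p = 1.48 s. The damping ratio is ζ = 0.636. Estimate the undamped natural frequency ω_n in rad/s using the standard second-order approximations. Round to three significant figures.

ω_n ≈ 2.75 rad/s

Peak time t_p = π/ω_d, so ω_d = π/t_p = π/1.48 = 2.12 rad/s.
ω_n = ω_d/√(1−ζ²) = 2.12/√0.596 = 2.75 rad/s.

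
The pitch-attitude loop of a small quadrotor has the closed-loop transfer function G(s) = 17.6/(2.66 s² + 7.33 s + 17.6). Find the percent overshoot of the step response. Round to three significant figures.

Dividing through by 2.66: denominator becomes s² + 2.756 s + 6.617.
So ω_n = √6.617 = 2.57 rad/s and ζ = 2.756/(2·2.57) = 0.536.
%OS = 100·exp(−πζ/√(1−ζ²)) = 13.6%.

%OS ≈ 13.6%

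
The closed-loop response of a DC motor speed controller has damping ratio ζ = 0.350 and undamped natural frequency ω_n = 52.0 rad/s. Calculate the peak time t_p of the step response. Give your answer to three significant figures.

t_p ≈ 0.0645 s

The damped frequency is ω_d = ω_n√(1−ζ²) = 52.0·√(1−0.122) = 48.7 rad/s.
Peak time t_p = π/ω_d = π/48.7 = 0.0645 s.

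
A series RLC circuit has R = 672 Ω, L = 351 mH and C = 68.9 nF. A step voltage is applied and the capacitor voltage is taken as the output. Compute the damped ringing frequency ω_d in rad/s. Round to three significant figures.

ω_d ≈ 6360 rad/s

For a series RLC circuit (capacitor voltage as output), ω_n = 1/√(LC) = 1/√(351 mH · 68.9 nF) = 6430 rad/s.
ζ = (R/2)·√(C/L) = (672/2)·√(68.9 nF/351 mH) = 0.149.
ω_d = ω_n√(1−ζ²) = 6360 rad/s.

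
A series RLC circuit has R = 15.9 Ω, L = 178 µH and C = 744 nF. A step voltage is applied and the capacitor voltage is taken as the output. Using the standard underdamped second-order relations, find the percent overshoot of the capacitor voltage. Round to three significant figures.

%OS ≈ 15.2%

For a series RLC circuit (capacitor voltage as output), ω_n = 1/√(LC) = 1/√(178 µH · 744 nF) = 86900 rad/s.
ζ = (R/2)·√(C/L) = (15.9/2)·√(744 nF/178 µH) = 0.514.
%OS = 100 e^{−πζ/√(1−ζ²)} with ζ = 0.514 gives 15.2%.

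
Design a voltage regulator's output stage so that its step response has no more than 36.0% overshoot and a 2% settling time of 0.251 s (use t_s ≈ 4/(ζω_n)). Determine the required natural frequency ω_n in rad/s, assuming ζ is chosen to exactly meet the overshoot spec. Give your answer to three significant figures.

ω_n ≈ 51.5 rad/s

Inverting the overshoot relation: ζ = |ln 0.360|/√(π² + ln²0.360) = 0.309.
Then ω_n = 4/(ζ t_s) = 4/(0.309 × 0.251) = 51.5 rad/s.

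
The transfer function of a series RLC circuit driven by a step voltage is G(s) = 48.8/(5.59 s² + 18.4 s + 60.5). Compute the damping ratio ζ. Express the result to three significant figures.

ζ ≈ 0.500

Dividing through by 5.59: denominator becomes s² + 3.292 s + 10.82.
So ω_n = √10.82 = 3.29 rad/s and ζ = 3.292/(2·3.29) = 0.500.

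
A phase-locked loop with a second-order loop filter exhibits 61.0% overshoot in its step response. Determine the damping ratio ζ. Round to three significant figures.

ζ ≈ 0.155

Inverting the overshoot relation: ζ = |ln 0.610|/√(π² + ln²0.610) = 0.155.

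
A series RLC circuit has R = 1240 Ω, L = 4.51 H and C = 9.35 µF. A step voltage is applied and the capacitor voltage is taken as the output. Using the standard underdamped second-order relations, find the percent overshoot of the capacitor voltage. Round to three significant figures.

%OS ≈ 0.198%

For a series RLC circuit (capacitor voltage as output), ω_n = 1/√(LC) = 1/√(4.51 H · 9.35 µF) = 154 rad/s.
ζ = (R/2)·√(C/L) = (1240/2)·√(9.35 µF/4.51 H) = 0.893.
Overshoot: exp(−π·0.893/√(1−0.893²)) = 0.00198, i.e. 0.198%.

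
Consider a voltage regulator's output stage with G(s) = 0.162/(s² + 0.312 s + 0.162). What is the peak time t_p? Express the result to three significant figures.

ω_n = √0.162 = 0.402 rad/s; ζ = 0.312/(2·0.402) = 0.388.
The damped frequency ω_d = ω_n√(1−ζ²) = 0.371 rad/s. Then t_p = π/ω_d = 8.47 s.

t_p ≈ 8.47 s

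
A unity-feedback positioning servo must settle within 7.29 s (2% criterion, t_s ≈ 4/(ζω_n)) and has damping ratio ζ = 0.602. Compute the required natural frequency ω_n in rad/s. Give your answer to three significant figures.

Rearranging t_s ≈ 4/(ζω_n) gives ω_n = 4/(ζ·t_s) = 4/(0.602 × 7.29) = 0.911 rad/s.

ω_n ≈ 0.911 rad/s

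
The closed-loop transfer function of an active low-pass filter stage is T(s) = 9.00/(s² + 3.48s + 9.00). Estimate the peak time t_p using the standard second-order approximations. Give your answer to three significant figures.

ω_n = √9.00 = 3.00 rad/s; ζ = 3.48/(2·3.00) = 0.580.
The damped frequency ω_d = ω_n√(1−ζ²) = 2.44 rad/s. Then t_p = π/ω_d = 1.29 s.

t_p ≈ 1.29 s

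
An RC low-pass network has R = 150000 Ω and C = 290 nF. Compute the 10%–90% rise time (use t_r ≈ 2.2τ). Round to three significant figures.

t_r ≈ 0.0957 s

τ = RC = 150000 × 290 nF = 0.0435 s.
t_r ≈ 2.2τ = 0.0957 s.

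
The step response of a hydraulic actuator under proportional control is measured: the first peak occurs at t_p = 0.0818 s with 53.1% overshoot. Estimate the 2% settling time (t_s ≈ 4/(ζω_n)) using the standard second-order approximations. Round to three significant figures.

ζ from %OS: ζ = |ln 0.531|/√(π²+ln²0.531) = 0.198.
t_p = π/ω_d ⇒ ω_d = 38.4 rad/s; then ω_n = ω_d/√(1−ζ²) = 39.2 rad/s.
t_s ≈ 4/(ζω_n) = 4/(0.198·39.2) = 0.517 s.

t_s ≈ 0.517 s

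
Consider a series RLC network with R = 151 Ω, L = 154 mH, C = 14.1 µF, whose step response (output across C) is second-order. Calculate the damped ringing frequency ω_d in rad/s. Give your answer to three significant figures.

ω_d ≈ 469 rad/s

For a series RLC circuit (capacitor voltage as output), ω_n = 1/√(LC) = 1/√(154 mH · 14.1 µF) = 679 rad/s.
ζ = (R/2)·√(C/L) = (151/2)·√(14.1 µF/154 mH) = 0.722.
ω_d = ω_n√(1−ζ²) = 469 rad/s.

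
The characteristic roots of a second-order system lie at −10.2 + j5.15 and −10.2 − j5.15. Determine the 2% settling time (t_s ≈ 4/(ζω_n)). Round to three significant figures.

t_s ≈ 0.392 s

For poles at −σ ± jω_d, ζω_n = σ = 10.2, so t_s ≈ 4/σ = 0.392 s.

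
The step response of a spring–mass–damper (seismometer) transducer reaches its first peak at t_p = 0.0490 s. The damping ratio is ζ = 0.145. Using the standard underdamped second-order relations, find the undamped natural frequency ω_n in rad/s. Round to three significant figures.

Peak time t_p = π/ω_d, so ω_d = π/t_p = π/0.0490 = 64.1 rad/s.
ω_n = ω_d/√(1−ζ²) = 64.1/√0.979 = 64.8 rad/s.

ω_n ≈ 64.8 rad/s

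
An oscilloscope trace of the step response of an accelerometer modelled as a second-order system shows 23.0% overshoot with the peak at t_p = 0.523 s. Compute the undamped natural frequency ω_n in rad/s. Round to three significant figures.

From the overshoot, ζ = −ln(OS)/√(π²+ln²(OS)) = 0.424.
From t_p = π/ω_d, ω_d = π/0.523 = 6.01 rad/s, so ω_n = ω_d/√(1−ζ²) = 6.63 rad/s.

ω_n ≈ 6.63 rad/s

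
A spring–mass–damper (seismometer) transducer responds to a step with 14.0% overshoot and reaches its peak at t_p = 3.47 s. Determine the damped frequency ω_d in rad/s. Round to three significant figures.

ω_d ≈ 0.905 rad/s

t_p = π/ω_d, so ω_d = π/3.47 = 0.905 rad/s.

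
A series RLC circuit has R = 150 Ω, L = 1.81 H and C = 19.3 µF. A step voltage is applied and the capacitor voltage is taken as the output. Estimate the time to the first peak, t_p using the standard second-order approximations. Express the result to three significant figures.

For a series RLC circuit (capacitor voltage as output), ω_n = 1/√(LC) = 1/√(1.81 H · 19.3 µF) = 169 rad/s.
ζ = (R/2)·√(C/L) = (150/2)·√(19.3 µF/1.81 H) = 0.245.
ω_d = ω_n√(1−ζ²) = 164 rad/s. t_p = π/ω_d = 0.0192 s.

t_p ≈ 0.0192 s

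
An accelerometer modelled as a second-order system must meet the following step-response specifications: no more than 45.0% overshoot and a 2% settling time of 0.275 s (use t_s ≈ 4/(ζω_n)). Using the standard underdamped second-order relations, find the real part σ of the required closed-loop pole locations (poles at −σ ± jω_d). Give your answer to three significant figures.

The settling-time spec alone fixes σ = ζω_n = 4/t_s = 4/0.275 = 14.5.
(Overshoot then fixes ζ = 0.246 and hence ω_d = σ·√(1−ζ²)/ζ = 57.2 rad/s.)

σ ≈ 14.5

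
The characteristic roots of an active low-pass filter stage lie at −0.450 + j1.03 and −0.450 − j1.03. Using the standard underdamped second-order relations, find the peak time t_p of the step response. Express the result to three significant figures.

t_p = π/ω_d with ω_d = 1.03 (the imaginary part), so t_p = 3.05 s.

t_p ≈ 3.05 s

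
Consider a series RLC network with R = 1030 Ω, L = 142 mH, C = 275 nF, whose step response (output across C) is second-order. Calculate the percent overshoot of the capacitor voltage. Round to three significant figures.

For a series RLC circuit (capacitor voltage as output), ω_n = 1/√(LC) = 1/√(142 mH · 275 nF) = 5060 rad/s.
ζ = (R/2)·√(C/L) = (1030/2)·√(275 nF/142 mH) = 0.717.
%OS = 100·exp(−πζ/√(1−ζ²)) = 3.96%.

%OS ≈ 3.96%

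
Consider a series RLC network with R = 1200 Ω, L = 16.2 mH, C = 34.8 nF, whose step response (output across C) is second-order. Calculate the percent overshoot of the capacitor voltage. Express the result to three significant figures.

%OS ≈ 0.302%

For a series RLC circuit (capacitor voltage as output), ω_n = 1/√(LC) = 1/√(16.2 mH · 34.8 nF) = 42100 rad/s.
ζ = (R/2)·√(C/L) = (1200/2)·√(34.8 nF/16.2 mH) = 0.879.
%OS = 100 e^{−πζ/√(1−ζ²)} with ζ = 0.879 gives 0.302%.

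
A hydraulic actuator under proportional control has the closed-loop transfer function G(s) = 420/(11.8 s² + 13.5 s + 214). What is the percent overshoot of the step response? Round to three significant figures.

%OS ≈ 65.3%

Dividing through by 11.8: denominator becomes s² + 1.144 s + 18.14.
So ω_n = √18.14 = 4.26 rad/s and ζ = 1.144/(2·4.26) = 0.134.
Overshoot: exp(−π·0.134/√(1−0.134²)) = 0.653, i.e. 65.3%.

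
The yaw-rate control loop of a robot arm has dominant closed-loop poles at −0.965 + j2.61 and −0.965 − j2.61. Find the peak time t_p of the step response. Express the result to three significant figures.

t_p = π/ω_d with ω_d = 2.61 (the imaginary part), so t_p = 1.20 s.

t_p ≈ 1.20 s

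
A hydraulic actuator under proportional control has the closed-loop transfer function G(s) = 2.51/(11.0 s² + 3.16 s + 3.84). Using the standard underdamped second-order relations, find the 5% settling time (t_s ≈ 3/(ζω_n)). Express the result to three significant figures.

t_s ≈ 20.9 s

Dividing through by 11.0: denominator becomes s² + 0.2873 s + 0.3491.
So ω_n = √0.3491 = 0.591 rad/s and ζ = 0.2873/(2·0.591) = 0.243.
t_s ≈ 3/(ζω_n) = 20.9 s.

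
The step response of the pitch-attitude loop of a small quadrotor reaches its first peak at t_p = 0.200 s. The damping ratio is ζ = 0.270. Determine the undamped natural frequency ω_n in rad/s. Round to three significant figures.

Peak time t_p = π/ω_d, so ω_d = π/t_p = π/0.200 = 15.7 rad/s.
ω_n = ω_d/√(1−ζ²) = 15.7/√0.927 = 16.3 rad/s.

ω_n ≈ 16.3 rad/s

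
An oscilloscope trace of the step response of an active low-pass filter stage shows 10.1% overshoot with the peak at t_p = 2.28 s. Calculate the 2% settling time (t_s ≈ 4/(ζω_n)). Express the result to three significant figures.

t_s ≈ 3.98 s

The overshoot fixes ζ = −ln(OS)/√(π²+ln²(OS)) = 0.589.
From t_p = π/ω_d, ω_d = π/2.28 = 1.38 rad/s, so ω_n = ω_d/√(1−ζ²) = 1.71 rad/s.
t_s ≈ 4/(ζω_n) = 4/(0.589·1.71) = 3.98 s.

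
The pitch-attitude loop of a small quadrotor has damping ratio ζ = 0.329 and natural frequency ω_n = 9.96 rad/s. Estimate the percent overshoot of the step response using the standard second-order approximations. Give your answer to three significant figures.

%OS ≈ 33.5%

For an underdamped second-order system, %OS = 100·exp(−πζ/√(1−ζ²)).
πζ/√(1−ζ²) = π·0.329/√(1−0.108) = 1.095, so %OS = 100·e^(−1.095) = 33.5%.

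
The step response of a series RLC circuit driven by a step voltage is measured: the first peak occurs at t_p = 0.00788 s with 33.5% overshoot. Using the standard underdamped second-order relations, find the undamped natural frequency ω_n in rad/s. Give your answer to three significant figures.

From the overshoot, ζ = −ln(OS)/√(π²+ln²(OS)) = 0.329.
t_p = π/ω_d ⇒ ω_d = 399 rad/s; then ω_n = ω_d/√(1−ζ²) = 422 rad/s.

ω_n ≈ 422 rad/s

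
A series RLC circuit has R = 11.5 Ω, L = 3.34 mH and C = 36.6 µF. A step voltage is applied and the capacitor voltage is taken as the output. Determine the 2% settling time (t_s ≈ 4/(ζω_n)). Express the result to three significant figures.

For a series RLC circuit (capacitor voltage as output), ω_n = 1/√(LC) = 1/√(3.34 mH · 36.6 µF) = 2860 rad/s.
ζ = (R/2)·√(C/L) = (11.5/2)·√(36.6 µF/3.34 mH) = 0.602.
t_s ≈ 4/(ζω_n) = 0.00232 s.

t_s ≈ 0.00232 s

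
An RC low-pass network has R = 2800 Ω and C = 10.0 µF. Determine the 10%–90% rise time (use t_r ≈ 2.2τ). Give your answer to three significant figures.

τ = RC = 2800 × 10.0 µF = 0.0280 s.
t_r ≈ 2.2τ = 0.0616 s.

t_r ≈ 0.0616 s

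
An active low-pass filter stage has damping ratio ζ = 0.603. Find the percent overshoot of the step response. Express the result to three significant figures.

For an underdamped second-order system, %OS = 100·exp(−πζ/√(1−ζ²)).
πζ/√(1−ζ²) = π·0.603/√(1−0.364) = 2.375, so %OS = 100·e^(−2.375) = 9.30%.

%OS ≈ 9.30%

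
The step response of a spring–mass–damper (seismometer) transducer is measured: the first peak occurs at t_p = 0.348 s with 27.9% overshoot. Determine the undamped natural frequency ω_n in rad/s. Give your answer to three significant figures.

The overshoot fixes ζ = −ln(OS)/√(π²+ln²(OS)) = 0.376.
From t_p = π/ω_d, ω_d = π/0.348 = 9.03 rad/s, so ω_n = ω_d/√(1−ζ²) = 9.74 rad/s.

ω_n ≈ 9.74 rad/s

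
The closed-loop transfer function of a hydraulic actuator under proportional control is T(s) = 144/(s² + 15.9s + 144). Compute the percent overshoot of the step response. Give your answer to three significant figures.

ω_n = √144 = 12.0 rad/s; ζ = 15.9/(2·12.0) = 0.662.
%OS = 100·exp(−πζ/√(1−ζ²)) = 6.21%.

%OS ≈ 6.21%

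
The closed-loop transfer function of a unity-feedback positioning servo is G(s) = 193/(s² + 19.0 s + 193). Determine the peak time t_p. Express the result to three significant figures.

Comparing the denominator to s² + 2ζω_n s + ω_n²: ω_n = √193 = 13.9 rad/s, and 2ζω_n = 19.0 so ζ = 19.0/(2·13.9) = 0.684.
ω_d = ω_n√(1−ζ²) = 10.1 rad/s. Then t_p = π/ω_d = 0.310 s.

t_p ≈ 0.310 s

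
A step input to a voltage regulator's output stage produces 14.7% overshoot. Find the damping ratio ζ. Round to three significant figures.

From %OS = 100·exp(−πζ/√(1−ζ²)), invert to get ζ = −ln(OS)/√(π² + ln²(OS)) with OS = 0.147.
−ln 0.147 = 1.917, so ζ = 1.917/√(π² + 3.676) = 0.521.

ζ ≈ 0.521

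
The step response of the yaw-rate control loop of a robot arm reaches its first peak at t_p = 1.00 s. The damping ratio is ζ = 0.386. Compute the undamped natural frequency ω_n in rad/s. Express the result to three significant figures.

ω_n ≈ 3.41 rad/s

Peak time t_p = π/ω_d, so ω_d = π/t_p = π/1.00 = 3.14 rad/s.
ω_n = ω_d/√(1−ζ²) = 3.14/√0.851 = 3.41 rad/s.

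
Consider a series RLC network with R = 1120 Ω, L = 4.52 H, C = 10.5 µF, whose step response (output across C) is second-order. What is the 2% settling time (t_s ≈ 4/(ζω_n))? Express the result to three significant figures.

For a series RLC circuit (capacitor voltage as output), ω_n = 1/√(LC) = 1/√(4.52 H · 10.5 µF) = 145 rad/s.
ζ = (R/2)·√(C/L) = (1120/2)·√(10.5 µF/4.52 H) = 0.854.
t_s ≈ 4/(ζω_n) = 0.0323 s.

t_s ≈ 0.0323 s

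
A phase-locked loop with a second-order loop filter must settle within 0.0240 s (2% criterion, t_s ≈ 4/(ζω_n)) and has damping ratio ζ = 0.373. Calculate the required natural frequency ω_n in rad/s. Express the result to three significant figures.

ω_n ≈ 447 rad/s

Rearranging t_s ≈ 4/(ζω_n) gives ω_n = 4/(ζ·t_s) = 4/(0.373 × 0.0240) = 447 rad/s.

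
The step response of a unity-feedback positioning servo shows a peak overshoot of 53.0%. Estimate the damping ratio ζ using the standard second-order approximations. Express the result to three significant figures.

ζ ≈ 0.198

From %OS = 100·exp(−πζ/√(1−ζ²)), invert to get ζ = −ln(OS)/√(π² + ln²(OS)) with OS = 0.530.
−ln 0.530 = 0.6349, so ζ = 0.6349/√(π² + 0.4031) = 0.198.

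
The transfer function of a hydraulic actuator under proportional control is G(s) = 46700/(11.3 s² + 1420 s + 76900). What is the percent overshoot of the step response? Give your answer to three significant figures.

Dividing through by 11.3: denominator becomes s² + 125.7 s + 6805.
So ω_n = √6805 = 82.5 rad/s and ζ = 125.7/(2·82.5) = 0.762.
%OS = 100 e^{−πζ/√(1−ζ²)} with ζ = 0.762 gives 2.49%.

%OS ≈ 2.49%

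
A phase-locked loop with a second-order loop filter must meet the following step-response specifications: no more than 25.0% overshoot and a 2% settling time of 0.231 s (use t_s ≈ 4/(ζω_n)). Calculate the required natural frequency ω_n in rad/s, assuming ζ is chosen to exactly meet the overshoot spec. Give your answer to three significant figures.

ζ = −ln(OS)/√(π² + (ln OS)²). With OS = 0.250, ln OS = −1.386 and ζ = 1.386/3.434 = 0.404.
Then ω_n = 4/(ζ t_s) = 4/(0.404 × 0.231) = 42.9 rad/s.

ω_n ≈ 42.9 rad/s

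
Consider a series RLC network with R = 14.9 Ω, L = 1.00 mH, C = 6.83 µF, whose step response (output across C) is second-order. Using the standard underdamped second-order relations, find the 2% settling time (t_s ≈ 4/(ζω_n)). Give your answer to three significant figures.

For a series RLC circuit (capacitor voltage as output), ω_n = 1/√(LC) = 1/√(1.00 mH · 6.83 µF) = 12100 rad/s.
ζ = (R/2)·√(C/L) = (14.9/2)·√(6.83 µF/1.00 mH) = 0.616.
t_s ≈ 4/(ζω_n) = 0.000537 s.

t_s ≈ 0.000537 s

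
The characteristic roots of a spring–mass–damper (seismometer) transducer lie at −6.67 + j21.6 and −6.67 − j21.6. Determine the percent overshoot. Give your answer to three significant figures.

|pole| = ω_n = √(6.67² + 21.6²) = 22.6 rad/s; ζ = cos θ = σ/ω_n = 0.295.
%OS = 100 e^{−πζ/√(1−ζ²)} with ζ = 0.295 gives 37.9%.

%OS ≈ 37.9%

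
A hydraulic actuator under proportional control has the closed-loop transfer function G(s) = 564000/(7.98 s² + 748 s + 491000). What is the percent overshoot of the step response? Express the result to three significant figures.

%OS ≈ 54.6%

Dividing through by 7.98: denominator becomes s² + 93.73 s + 61530.
So ω_n = √61530 = 248 rad/s and ζ = 93.73/(2·248) = 0.189.
%OS = 100 e^{−πζ/√(1−ζ²)} with ζ = 0.189 gives 54.6%.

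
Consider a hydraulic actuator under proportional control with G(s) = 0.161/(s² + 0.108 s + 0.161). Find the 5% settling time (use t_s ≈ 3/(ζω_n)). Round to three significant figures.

Matching coefficients with s² + 2ζω_n s + ω_n² gives ω_n² = 0.161 ⇒ ω_n = 0.401 rad/s, and ζ = 0.108/(2ω_n) = 0.135.
t_s ≈ 3/(ζω_n) = 3/(0.135·0.401) = 55.6 s.

t_s ≈ 55.6 s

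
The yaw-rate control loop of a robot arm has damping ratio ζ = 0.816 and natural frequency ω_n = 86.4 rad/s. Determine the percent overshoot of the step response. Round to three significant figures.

For an underdamped second-order system, %OS = 100·exp(−πζ/√(1−ζ²)).
πζ/√(1−ζ²) = π·0.816/√(1−0.666) = 4.435, so %OS = 100·e^(−4.435) = 1.19%.

%OS ≈ 1.19%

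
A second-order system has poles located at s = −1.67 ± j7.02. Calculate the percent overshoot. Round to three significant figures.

With σ = 1.67, ω_d = 7.02: ω_n = √(σ²+ω_d²) = 7.22 rad/s, ζ = σ/ω_n = 0.231.
%OS = 100·exp(−πζ/√(1−ζ²)) = 47.4%.

%OS ≈ 47.4%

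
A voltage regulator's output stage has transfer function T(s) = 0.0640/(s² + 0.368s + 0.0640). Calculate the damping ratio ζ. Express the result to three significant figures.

ζ ≈ 0.727

Matching coefficients with s² + 2ζω_n s + ω_n² gives ω_n² = 0.0640 ⇒ ω_n = 0.253 rad/s, and ζ = 0.368/(2ω_n) = 0.727.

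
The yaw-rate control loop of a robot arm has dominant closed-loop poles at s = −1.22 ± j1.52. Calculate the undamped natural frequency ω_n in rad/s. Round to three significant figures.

ω_n ≈ 1.95 rad/s

The poles are at −σ ± jω_d with σ = 1.22 and ω_d = 1.52, so ω_n = √(σ²+ω_d²) = 1.95 rad/s and ζ = σ/ω_n = 0.626.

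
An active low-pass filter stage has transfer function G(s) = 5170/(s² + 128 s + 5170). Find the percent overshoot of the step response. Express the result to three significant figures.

%OS ≈ 0.217%

Comparing the denominator to s² + 2ζω_n s + ω_n²: ω_n = √5170 = 71.9 rad/s, and 2ζω_n = 128 so ζ = 128/(2·71.9) = 0.890.
%OS = 100·exp(−πζ/√(1−ζ²)) = 0.217%.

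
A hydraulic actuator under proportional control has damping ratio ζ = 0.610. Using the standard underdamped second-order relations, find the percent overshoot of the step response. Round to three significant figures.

%OS ≈ 8.91%

For an underdamped second-order system, %OS = 100·exp(−πζ/√(1−ζ²)).
πζ/√(1−ζ²) = π·0.610/√(1−0.372) = 2.418, so %OS = 100·e^(−2.418) = 8.91%.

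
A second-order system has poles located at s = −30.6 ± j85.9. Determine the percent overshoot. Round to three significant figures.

%OS ≈ 32.7%

|pole| = ω_n = √(30.6² + 85.9²) = 91.2 rad/s; ζ = cos θ = σ/ω_n = 0.336.
%OS = 100 e^{−πζ/√(1−ζ²)} with ζ = 0.336 gives 32.7%.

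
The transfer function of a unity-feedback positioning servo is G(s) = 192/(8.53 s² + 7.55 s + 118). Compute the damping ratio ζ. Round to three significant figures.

ζ ≈ 0.119

Dividing through by 8.53: denominator becomes s² + 0.8851 s + 13.83.
So ω_n = √13.83 = 3.72 rad/s and ζ = 0.8851/(2·3.72) = 0.119.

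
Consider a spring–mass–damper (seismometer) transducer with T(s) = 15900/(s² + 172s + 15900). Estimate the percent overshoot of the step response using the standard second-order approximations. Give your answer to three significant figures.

%OS ≈ 5.34%

Comparing the denominator to s² + 2ζω_n s + ω_n²: ω_n = √15900 = 126 rad/s, and 2ζω_n = 172 so ζ = 172/(2·126) = 0.682.
Overshoot: exp(−π·0.682/√(1−0.682²)) = 0.0534, i.e. 5.34%.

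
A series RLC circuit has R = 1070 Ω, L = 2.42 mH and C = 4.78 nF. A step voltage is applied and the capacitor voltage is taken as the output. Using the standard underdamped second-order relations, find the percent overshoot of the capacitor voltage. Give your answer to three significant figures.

For a series RLC circuit (capacitor voltage as output), ω_n = 1/√(LC) = 1/√(2.42 mH · 4.78 nF) = 294000 rad/s.
ζ = (R/2)·√(C/L) = (1070/2)·√(4.78 nF/2.42 mH) = 0.752.
%OS = 100·exp(−πζ/√(1−ζ²)) = 2.78%.

%OS ≈ 2.78%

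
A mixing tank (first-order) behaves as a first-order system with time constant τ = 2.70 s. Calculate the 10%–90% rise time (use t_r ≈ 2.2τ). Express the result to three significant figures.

t_r ≈ 5.94 s

t_r ≈ 2.2τ = 5.94 s.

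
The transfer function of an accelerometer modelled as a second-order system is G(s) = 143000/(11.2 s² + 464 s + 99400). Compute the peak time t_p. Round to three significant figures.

t_p ≈ 0.0342 s

Dividing through by 11.2: denominator becomes s² + 41.43 s + 8875.
So ω_n = √8875 = 94.2 rad/s and ζ = 41.43/(2·94.2) = 0.220.
ω_d = 94.2·√(1 − 0.220²) = 91.9 rad/s. t_p = π/ω_d = 0.0342 s.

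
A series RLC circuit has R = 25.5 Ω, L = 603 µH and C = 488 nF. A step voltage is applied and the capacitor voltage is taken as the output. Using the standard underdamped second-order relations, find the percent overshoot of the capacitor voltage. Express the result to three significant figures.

%OS ≈ 29.4%

For a series RLC circuit (capacitor voltage as output), ω_n = 1/√(LC) = 1/√(603 µH · 488 nF) = 58300 rad/s.
ζ = (R/2)·√(C/L) = (25.5/2)·√(488 nF/603 µH) = 0.363.
Overshoot: exp(−π·0.363/√(1−0.363²)) = 0.294, i.e. 29.4%.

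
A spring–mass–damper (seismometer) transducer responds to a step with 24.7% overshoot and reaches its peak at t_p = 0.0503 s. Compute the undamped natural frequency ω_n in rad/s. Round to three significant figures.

ζ from %OS: ζ = |ln 0.247|/√(π²+ln²0.247) = 0.407.
t_p = π/ω_d ⇒ ω_d = 62.5 rad/s; then ω_n = ω_d/√(1−ζ²) = 68.4 rad/s.

ω_n ≈ 68.4 rad/s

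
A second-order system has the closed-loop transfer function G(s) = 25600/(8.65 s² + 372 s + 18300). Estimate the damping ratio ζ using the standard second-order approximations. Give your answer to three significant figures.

ζ ≈ 0.467

Dividing through by 8.65: denominator becomes s² + 43.01 s + 2116.
So ω_n = √2116 = 46.0 rad/s and ζ = 43.01/(2·46.0) = 0.467.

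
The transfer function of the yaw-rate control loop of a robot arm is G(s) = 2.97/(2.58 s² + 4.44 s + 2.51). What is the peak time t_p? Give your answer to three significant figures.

Dividing through by 2.58: denominator becomes s² + 1.721 s + 0.9729.
So ω_n = √0.9729 = 0.986 rad/s and ζ = 1.721/(2·0.986) = 0.872.
The damped frequency ω_d = ω_n√(1−ζ²) = 0.482 rad/s. t_p = π/ω_d = 6.52 s.

t_p ≈ 6.52 s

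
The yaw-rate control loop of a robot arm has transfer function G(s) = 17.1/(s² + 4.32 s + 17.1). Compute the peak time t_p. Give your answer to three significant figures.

t_p ≈ 0.891 s

Matching coefficients with s² + 2ζω_n s + ω_n² gives ω_n² = 17.1 ⇒ ω_n = 4.14 rad/s, and ζ = 4.32/(2ω_n) = 0.522.
ω_d = 4.14·√(1 − 0.522²) = 3.53 rad/s. Then t_p = π/ω_d = 0.891 s.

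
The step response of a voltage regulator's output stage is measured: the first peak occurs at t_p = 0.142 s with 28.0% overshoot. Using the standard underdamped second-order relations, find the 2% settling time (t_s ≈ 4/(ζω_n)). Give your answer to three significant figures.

From the overshoot, ζ = −ln(OS)/√(π²+ln²(OS)) = 0.376.
t_p = π/ω_d ⇒ ω_d = 22.1 rad/s; then ω_n = ω_d/√(1−ζ²) = 23.9 rad/s.
t_s ≈ 4/(ζω_n) = 4/(0.376·23.9) = 0.446 s.

t_s ≈ 0.446 s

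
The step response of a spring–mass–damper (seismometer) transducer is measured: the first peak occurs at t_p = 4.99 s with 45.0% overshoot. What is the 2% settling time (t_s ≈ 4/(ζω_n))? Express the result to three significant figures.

The overshoot fixes ζ = −ln(OS)/√(π²+ln²(OS)) = 0.246.
t_p = π/ω_d ⇒ ω_d = 0.630 rad/s; then ω_n = ω_d/√(1−ζ²) = 0.650 rad/s.
t_s ≈ 4/(ζω_n) = 4/(0.246·0.650) = 25.0 s.

t_s ≈ 25.0 s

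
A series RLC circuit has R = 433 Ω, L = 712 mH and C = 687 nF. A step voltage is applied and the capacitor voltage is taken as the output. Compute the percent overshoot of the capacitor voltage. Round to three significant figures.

%OS ≈ 50.5%

For a series RLC circuit (capacitor voltage as output), ω_n = 1/√(LC) = 1/√(712 mH · 687 nF) = 1430 rad/s.
ζ = (R/2)·√(C/L) = (433/2)·√(687 nF/712 mH) = 0.213.
Overshoot: exp(−π·0.213/√(1−0.213²)) = 0.505, i.e. 50.5%.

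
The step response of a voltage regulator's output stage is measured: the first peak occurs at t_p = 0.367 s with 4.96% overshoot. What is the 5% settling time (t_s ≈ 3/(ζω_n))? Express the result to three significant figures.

t_s ≈ 0.367 s

From the overshoot, ζ = −ln(OS)/√(π²+ln²(OS)) = 0.691.
From t_p = π/ω_d, ω_d = π/0.367 = 8.56 rad/s, so ω_n = ω_d/√(1−ζ²) = 11.8 rad/s.
t_s ≈ 3/(ζω_n) = 3/(0.691·11.8) = 0.367 s.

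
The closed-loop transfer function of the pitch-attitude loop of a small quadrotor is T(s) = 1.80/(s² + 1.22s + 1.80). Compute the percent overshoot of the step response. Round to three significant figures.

Matching coefficients with s² + 2ζω_n s + ω_n² gives ω_n² = 1.80 ⇒ ω_n = 1.34 rad/s, and ζ = 1.22/(2ω_n) = 0.455.
Overshoot: exp(−π·0.455/√(1−0.455²)) = 0.201, i.e. 20.1%.

%OS ≈ 20.1%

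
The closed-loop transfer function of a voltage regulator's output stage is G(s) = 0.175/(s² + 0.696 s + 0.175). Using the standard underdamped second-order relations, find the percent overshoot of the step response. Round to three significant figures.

%OS ≈ 0.901%

Comparing the denominator to s² + 2ζω_n s + ω_n²: ω_n = √0.175 = 0.418 rad/s, and 2ζω_n = 0.696 so ζ = 0.696/(2·0.418) = 0.832.
%OS = 100·exp(−πζ/√(1−ζ²)) = 0.901%.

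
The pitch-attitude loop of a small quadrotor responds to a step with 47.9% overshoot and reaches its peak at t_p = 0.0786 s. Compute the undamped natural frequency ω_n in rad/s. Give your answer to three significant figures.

The overshoot fixes ζ = −ln(OS)/√(π²+ln²(OS)) = 0.228.
From t_p = π/ω_d, ω_d = π/0.0786 = 40.0 rad/s, so ω_n = ω_d/√(1−ζ²) = 41.1 rad/s.

ω_n ≈ 41.1 rad/s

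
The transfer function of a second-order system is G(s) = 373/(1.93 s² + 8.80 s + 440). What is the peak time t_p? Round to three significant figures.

t_p ≈ 0.210 s

Dividing through by 1.93: denominator becomes s² + 4.560 s + 228.0.
So ω_n = √228.0 = 15.1 rad/s and ζ = 4.560/(2·15.1) = 0.151.
The damped frequency ω_d = ω_n√(1−ζ²) = 14.9 rad/s. t_p = π/ω_d = 0.210 s.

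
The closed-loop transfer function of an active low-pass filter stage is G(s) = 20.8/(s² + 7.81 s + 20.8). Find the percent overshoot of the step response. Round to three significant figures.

%OS ≈ 0.548%

Comparing the denominator to s² + 2ζω_n s + ω_n²: ω_n = √20.8 = 4.56 rad/s, and 2ζω_n = 7.81 so ζ = 7.81/(2·4.56) = 0.856.
%OS = 100 e^{−πζ/√(1−ζ²)} with ζ = 0.856 gives 0.548%.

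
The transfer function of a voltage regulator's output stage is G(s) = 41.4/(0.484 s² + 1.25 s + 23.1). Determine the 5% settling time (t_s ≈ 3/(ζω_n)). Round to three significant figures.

Dividing through by 0.484: denominator becomes s² + 2.583 s + 47.73.
So ω_n = √47.73 = 6.91 rad/s and ζ = 2.583/(2·6.91) = 0.187.
t_s ≈ 3/(ζω_n) = 2.32 s.

t_s ≈ 2.32 s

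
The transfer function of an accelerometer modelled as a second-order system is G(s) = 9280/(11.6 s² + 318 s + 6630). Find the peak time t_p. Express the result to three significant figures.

Dividing through by 11.6: denominator becomes s² + 27.41 s + 571.6.
So ω_n = √571.6 = 23.9 rad/s and ζ = 27.41/(2·23.9) = 0.573.
ω_d = ω_n√(1−ζ²) = 19.6 rad/s. t_p = π/ω_d = 0.160 s.

t_p ≈ 0.160 s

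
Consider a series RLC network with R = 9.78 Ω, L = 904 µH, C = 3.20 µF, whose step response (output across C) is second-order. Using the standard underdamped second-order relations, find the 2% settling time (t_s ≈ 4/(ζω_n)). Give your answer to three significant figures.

For a series RLC circuit (capacitor voltage as output), ω_n = 1/√(LC) = 1/√(904 µH · 3.20 µF) = 18600 rad/s.
ζ = (R/2)·√(C/L) = (9.78/2)·√(3.20 µF/904 µH) = 0.291.
t_s ≈ 4/(ζω_n) = 0.000739 s.

t_s ≈ 0.000739 s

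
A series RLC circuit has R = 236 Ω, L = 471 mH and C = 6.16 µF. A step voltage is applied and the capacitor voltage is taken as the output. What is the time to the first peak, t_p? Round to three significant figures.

For a series RLC circuit (capacitor voltage as output), ω_n = 1/√(LC) = 1/√(471 mH · 6.16 µF) = 587 rad/s.
ζ = (R/2)·√(C/L) = (236/2)·√(6.16 µF/471 mH) = 0.427.
ω_d = 587·√(1 − 0.427²) = 531 rad/s. t_p = π/ω_d = 0.00592 s.

t_p ≈ 0.00592 s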